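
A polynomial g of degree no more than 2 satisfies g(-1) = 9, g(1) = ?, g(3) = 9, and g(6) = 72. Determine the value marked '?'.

The 3 known points determine the degree-2 polynomial uniquely.
Write g(x) = ax^2 + bx + c. Substituting each data point gives a linear system:
  a - b + c = 9
  9a + 3b + c = 9
  36a + 6b + c = 72
Solving the system yields a = 3, b = -6, c = 0.
So g(x) = 3x^2 - 6x.
Then g(1) = -3.

-3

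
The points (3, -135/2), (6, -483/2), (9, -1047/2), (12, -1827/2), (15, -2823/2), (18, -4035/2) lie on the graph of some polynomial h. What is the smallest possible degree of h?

Forward differences of the values at u = 3, 6, 9, 12, 15, 18:
  h  : -135/2  -483/2  -1047/2  -1827/2  -2823/2  -4035/2
  Δ  : -174  -282  -390  -498  -606
  Δ^2: -108  -108  -108  -108
  Δ^3: 0  0  0
  Δ^4: 0  0
  Δ^5: 0
The second differences are constant (-108) and nonzero, while all higher differences vanish, so the minimal degree is 2.

2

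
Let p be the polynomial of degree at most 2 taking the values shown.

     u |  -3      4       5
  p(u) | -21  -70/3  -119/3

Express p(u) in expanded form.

Write p(u) = au^2 + bu + c. Substituting each data point gives a linear system:
  9a - 3b + c = -21
  16a + 4b + c = -70/3
  25a + 5b + c = -119/3
Solving the system yields a = -2, b = 5/3, c = 2.
So p(u) = -2u^2 + (5/3)u + 2.
Check: p(4) = -70/3. ✓

p(u) = -2u^2 + (5/3)u + 2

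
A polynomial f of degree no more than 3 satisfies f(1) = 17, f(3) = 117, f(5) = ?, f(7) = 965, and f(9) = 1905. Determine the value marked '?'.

The 4 known points determine the degree-3 polynomial uniquely.
Write f(u) = au^3 + bu^2 + cu + d. Substituting each data point gives a linear system:
  a + b + c + d = 17
  27a + 9b + 3c + d = 117
  343a + 49b + 7c + d = 965
  729a + 81b + 9c + d = 1905
Solving the system yields a = 2, b = 5, c = 4, d = 6.
So f(u) = 2u³ + 5u² + 4u + 6.
Then f(5) = 401.

401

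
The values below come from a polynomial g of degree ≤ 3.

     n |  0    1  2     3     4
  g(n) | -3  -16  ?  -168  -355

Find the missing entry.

The 4 known points determine the degree-3 polynomial uniquely.
Write g(n) = an^3 + bn^2 + cn + d. Substituting each data point gives a linear system:
  d = -3
  a + b + c + d = -16
  27a + 9b + 3c + d = -168
  64a + 16b + 4c + d = -355
Solving the system yields a = -4, b = -5, c = -4, d = -3.
So g(n) = -4n^3 - 5n^2 - 4n - 3.
Then g(2) = -63.

-63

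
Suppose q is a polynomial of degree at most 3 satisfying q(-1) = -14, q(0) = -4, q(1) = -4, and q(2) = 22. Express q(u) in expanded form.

q(u) = 6u^3 - 5u^2 - u - 4

Write q(u) = au^3 + bu^2 + cu + d. Substituting each data point gives a linear system:
  -a + b - c + d = -14
  d = -4
  a + b + c + d = -4
  8a + 4b + 2c + d = 22
Solving the system yields a = 6, b = -5, c = -1, d = -4.
So q(u) = 6u^3 - 5u^2 - u - 4.
Check: q(-1) = -14. ✓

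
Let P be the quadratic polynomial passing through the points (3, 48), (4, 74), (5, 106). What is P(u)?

Write P(u) = au^2 + bu + c. Substituting each data point gives a linear system:
  9a + 3b + c = 48
  16a + 4b + c = 74
  25a + 5b + c = 106
Solving the system yields a = 3, b = 5, c = 6.
So P(u) = 3u² + 5u + 6.
Check: P(5) = 106. ✓

P(u) = 3u^2 + 5u + 6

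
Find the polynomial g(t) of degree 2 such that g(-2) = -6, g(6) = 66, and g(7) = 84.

Write g(t) = at^2 + bt + c. Substituting each data point gives a linear system:
  4a - 2b + c = -6
  36a + 6b + c = 66
  49a + 7b + c = 84
Solving the system yields a = 1, b = 5, c = 0.
So g(t) = t^2 + 5t.
Check: g(-2) = -6. ✓

g(t) = t^2 + 5t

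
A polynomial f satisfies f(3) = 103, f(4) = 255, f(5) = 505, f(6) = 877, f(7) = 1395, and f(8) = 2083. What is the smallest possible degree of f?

3

Forward differences of the values at n = 3, 4, 5, 6, 7, 8:
  f  : 103  255  505  877  1395  2083
  Δ  : 152  250  372  518  688
  Δ^2: 98  122  146  170
  Δ^3: 24  24  24
  Δ^4: 0  0
  Δ^5: 0
The third differences are constant (24) and nonzero, while all higher differences vanish, so the minimal degree is 3.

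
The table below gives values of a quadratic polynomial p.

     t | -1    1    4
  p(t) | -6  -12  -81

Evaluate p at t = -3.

-32

Using the Lagrange interpolation formula with nodes -1, 1, 4:
  L_0(t) = (t - 1)(t - 4) / 10
  L_1(t) = (t + 1)(t - 4) / -6
  L_2(t) = (t + 1)(t - 1) / 15
Then p(t) = -6·L_0(t) - 12·L_1(t) - 81·L_2(t).
Expanding and collecting terms gives p(t) = -4t² - 3t - 5.
Evaluating at t = -3: p(-3) = -32.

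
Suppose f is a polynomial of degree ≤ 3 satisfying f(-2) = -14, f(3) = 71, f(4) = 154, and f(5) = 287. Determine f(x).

f(x) = 2x^3 + x^2 + 2x + 2

Write f(x) = ax^3 + bx^2 + cx + d. Substituting each data point gives a linear system:
  -8a + 4b - 2c + d = -14
  27a + 9b + 3c + d = 71
  64a + 16b + 4c + d = 154
  125a + 25b + 5c + d = 287
Solving the system yields a = 2, b = 1, c = 2, d = 2.
So f(x) = 2x³ + x² + 2x + 2.
Check: f(4) = 154. ✓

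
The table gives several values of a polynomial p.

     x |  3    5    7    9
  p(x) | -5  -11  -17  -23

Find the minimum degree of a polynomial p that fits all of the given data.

Forward differences of the values at x = 3, 5, 7, 9:
  p  : -5  -11  -17  -23
  Δ  : -6  -6  -6
  Δ^2: 0  0
  Δ^3: 0
The first differences are constant (-6) and nonzero, while all higher differences vanish, so the minimal degree is 1.

1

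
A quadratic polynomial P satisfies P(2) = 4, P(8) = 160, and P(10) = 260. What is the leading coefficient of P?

Write P(u) = au^2 + bu + c. Substituting each data point gives a linear system:
  4a + 2b + c = 4
  64a + 8b + c = 160
  100a + 10b + c = 260
Solving the system yields a = 3, b = -4, c = 0.
So P(u) = 3u^2 - 4u.
The leading coefficient is 3.

3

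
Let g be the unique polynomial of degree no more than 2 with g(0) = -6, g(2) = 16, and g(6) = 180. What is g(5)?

Write g(x) = ax^2 + bx + c. Substituting each data point gives a linear system:
  c = -6
  4a + 2b + c = 16
  36a + 6b + c = 180
Solving the system yields a = 5, b = 1, c = -6.
So g(x) = 5x^2 + x - 6.
Then g(5) = 124.

124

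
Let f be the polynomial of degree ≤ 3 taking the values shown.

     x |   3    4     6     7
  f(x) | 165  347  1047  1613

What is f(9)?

3297

Write f(x) = ax^3 + bx^2 + cx + d. Substituting each data point gives a linear system:
  27a + 9b + 3c + d = 165
  64a + 16b + 4c + d = 347
  216a + 36b + 6c + d = 1047
  343a + 49b + 7c + d = 1613
Solving the system yields a = 4, b = 4, c = 6, d = 3.
So f(x) = 4x^3 + 4x^2 + 6x + 3.
Then f(9) = 3297.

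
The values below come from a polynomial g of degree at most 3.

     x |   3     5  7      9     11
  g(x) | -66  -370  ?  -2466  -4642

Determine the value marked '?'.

-1106

On equispaced nodes a degree-3 polynomial has vanishing fourth forward difference, so
  g(3) - 4·g(5) + 6·g(7) - 4·g(9) + g(11) = 0.
Substituting the known values and solving for g(7):
  6·g(7) = -6636
  g(7) = -1106.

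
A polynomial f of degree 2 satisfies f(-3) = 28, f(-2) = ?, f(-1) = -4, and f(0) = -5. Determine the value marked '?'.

7

The 3 known points determine the degree-2 polynomial uniquely.
Write f(s) = as^2 + bs + c. Substituting each data point gives a linear system:
  9a - 3b + c = 28
  a - b + c = -4
  c = -5
Solving the system yields a = 5, b = 4, c = -5.
So f(s) = 5s² + 4s - 5.
Then f(-2) = 7.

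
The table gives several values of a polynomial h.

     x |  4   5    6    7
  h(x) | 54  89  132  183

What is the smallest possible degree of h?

Forward differences of the values at x = 4, 5, 6, 7:
  h  : 54  89  132  183
  Δ  : 35  43  51
  Δ^2: 8  8
  Δ^3: 0
The second differences are constant (8) and nonzero, while all higher differences vanish, so the minimal degree is 2.

2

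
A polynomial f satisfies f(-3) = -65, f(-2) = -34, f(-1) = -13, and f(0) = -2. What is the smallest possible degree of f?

Forward differences of the values at x = -3, -2, -1, 0:
  f  : -65  -34  -13  -2
  Δ  : 31  21  11
  Δ^2: -10  -10
  Δ^3: 0
The second differences are constant (-10) and nonzero, while all higher differences vanish, so the minimal degree is 2.

2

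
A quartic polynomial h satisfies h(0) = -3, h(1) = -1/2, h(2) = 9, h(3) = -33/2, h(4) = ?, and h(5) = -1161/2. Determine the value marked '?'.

-167

The 5 known points determine the degree-4 polynomial uniquely.
Write h(s) = as^4 + bs^3 + cs^2 + ds + e. Substituting each data point gives a linear system:
  e = -3
  a + b + c + d + e = -1/2
  16a + 8b + 4c + 2d + e = 9
  81a + 27b + 9c + 3d + e = -33/2
  625a + 125b + 25c + 5d + e = -1161/2
Solving the system yields a = -2, b = 5, c = 5/2, d = -3, e = -3.
So h(s) = -2s⁴ + 5s³ + (5/2)s² - 3s - 3.
Then h(4) = -167.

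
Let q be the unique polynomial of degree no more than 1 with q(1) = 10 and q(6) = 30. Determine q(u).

Using the Lagrange interpolation formula with nodes 1, 6:
  L_0(u) = (u - 6) / -5
  L_1(u) = (u - 1) / 5
Then q(u) = 10·L_0(u) + 30·L_1(u).
Expanding and collecting terms gives q(u) = 4u + 6.
Check: q(6) = 30. ✓

q(u) = 4u + 6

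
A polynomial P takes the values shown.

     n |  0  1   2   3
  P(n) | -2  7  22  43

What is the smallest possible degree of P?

Forward differences of the values at n = 0, 1, 2, 3:
  P  : -2  7  22  43
  Δ  : 9  15  21
  Δ^2: 6  6
  Δ^3: 0
The second differences are constant (6) and nonzero, while all higher differences vanish, so the minimal degree is 2.

2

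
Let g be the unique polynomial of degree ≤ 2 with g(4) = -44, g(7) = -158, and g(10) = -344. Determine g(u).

g(u) = -4u^2 + 6u - 4

Write g(u) = au^2 + bu + c. Substituting each data point gives a linear system:
  16a + 4b + c = -44
  49a + 7b + c = -158
  100a + 10b + c = -344
Solving the system yields a = -4, b = 6, c = -4.
So g(u) = -4u^2 + 6u - 4.
Check: g(10) = -344. ✓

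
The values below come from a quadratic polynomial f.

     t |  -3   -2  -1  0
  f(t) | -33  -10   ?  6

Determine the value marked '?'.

3

On equispaced nodes a degree-2 polynomial has vanishing third forward difference, so
  - f(-3) + 3·f(-2) - 3·f(-1) + f(0) = 0.
Substituting the known values and solving for f(-1):
  -3·f(-1) = -9
  f(-1) = 3.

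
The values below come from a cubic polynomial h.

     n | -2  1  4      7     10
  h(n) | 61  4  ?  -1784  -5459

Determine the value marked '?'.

The 4 known points determine the degree-3 polynomial uniquely.
Write h(n) = an^3 + bn^2 + cn + d. Substituting each data point gives a linear system:
  -8a + 4b - 2c + d = 61
  a + b + c + d = 4
  343a + 49b + 7c + d = -1784
  1000a + 100b + 10c + d = -5459
Solving the system yields a = -6, b = 5, c = 4, d = 1.
So h(n) = -6n^3 + 5n^2 + 4n + 1.
Then h(4) = -287.

-287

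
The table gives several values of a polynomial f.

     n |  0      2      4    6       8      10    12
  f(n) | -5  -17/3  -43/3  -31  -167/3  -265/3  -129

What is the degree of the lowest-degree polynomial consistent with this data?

2

Forward differences of the values at n = 0, 2, 4, 6, 8, 10, 12:
  f  : -5  -17/3  -43/3  -31  -167/3  -265/3  -129
  Δ  : -2/3  -26/3  -50/3  -74/3  -98/3  -122/3
  Δ^2: -8  -8  -8  -8  -8
  Δ^3: 0  0  0  0
  Δ^4: 0  0  0
  Δ^5: 0  0
  Δ^6: 0
The second differences are constant (-8) and nonzero, while all higher differences vanish, so the minimal degree is 2.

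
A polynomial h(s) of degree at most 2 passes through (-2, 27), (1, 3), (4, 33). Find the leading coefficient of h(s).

3

Write h(s) = as^2 + bs + c. Substituting each data point gives a linear system:
  4a - 2b + c = 27
  a + b + c = 3
  16a + 4b + c = 33
Solving the system yields a = 3, b = -5, c = 5.
So h(s) = 3s^2 - 5s + 5.
The leading coefficient is 3.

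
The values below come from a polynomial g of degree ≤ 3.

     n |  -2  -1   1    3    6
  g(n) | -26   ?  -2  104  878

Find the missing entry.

The 4 known points determine the degree-3 polynomial uniquely.
Write g(n) = an^3 + bn^2 + cn + d. Substituting each data point gives a linear system:
  -8a + 4b - 2c + d = -26
  a + b + c + d = -2
  27a + 9b + 3c + d = 104
  216a + 36b + 6c + d = 878
Solving the system yields a = 4, b = 1, c = -3, d = -4.
So g(n) = 4n³ + n² - 3n - 4.
Then g(-1) = -4.

-4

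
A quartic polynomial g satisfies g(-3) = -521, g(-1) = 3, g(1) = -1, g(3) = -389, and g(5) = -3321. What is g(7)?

-13261

Write g(s) = as^4 + bs^3 + cs^2 + ds + e. Substituting each data point gives a linear system:
  81a - 27b + 9c - 3d + e = -521
  a - b + c - d + e = 3
  a + b + c + d + e = -1
  81a + 27b + 9c + 3d + e = -389
  625a + 125b + 25c + 5d + e = -3321
Solving the system yields a = -6, b = 3, c = 3, d = -5, e = 4.
So g(s) = -6s^4 + 3s^3 + 3s^2 - 5s + 4.
Then g(7) = -13261.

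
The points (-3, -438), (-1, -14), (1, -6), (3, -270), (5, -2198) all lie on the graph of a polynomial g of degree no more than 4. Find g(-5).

Forward differences of the values at x = -3, -1, 1, 3, 5:
  g  : -438  -14  -6  -270  -2198
  Δ  : 424  8  -264  -1928
  Δ^2: -416  -272  -1664
  Δ^3: 144  -1392
  Δ^4: -1536
The fourth differences are constant, confirming degree 4.
Interpolating (Newton forward form) and evaluating at x = -5 gives g(-5) = -2958.

-2958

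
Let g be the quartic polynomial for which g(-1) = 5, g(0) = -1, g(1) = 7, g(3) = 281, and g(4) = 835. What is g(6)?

4037

Write g(n) = an^4 + bn^3 + cn^2 + dn + e. Substituting each data point gives a linear system:
  a - b + c - d + e = 5
  e = -1
  a + b + c + d + e = 7
  81a + 27b + 9c + 3d + e = 281
  256a + 64b + 16c + 4d + e = 835
Solving the system yields a = 3, b = 0, c = 4, d = 1, e = -1.
So g(n) = 3n^4 + 4n^2 + n - 1.
Then g(6) = 4037.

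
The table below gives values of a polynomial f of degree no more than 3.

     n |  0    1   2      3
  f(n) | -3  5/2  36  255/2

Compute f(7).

3347/2

Write f(n) = an^3 + bn^2 + cn + d. Substituting each data point gives a linear system:
  d = -3
  a + b + c + d = 5/2
  8a + 4b + 2c + d = 36
  27a + 9b + 3c + d = 255/2
Solving the system yields a = 5, b = -1, c = 3/2, d = -3.
So f(n) = 5n³ - n² + (3/2)n - 3.
Then f(7) = 3347/2.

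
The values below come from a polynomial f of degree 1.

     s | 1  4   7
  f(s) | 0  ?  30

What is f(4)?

The 2 known points determine the degree-1 polynomial uniquely.
Write f(s) = as + b. Substituting each data point gives a linear system:
  a + b = 0
  7a + b = 30
Solving the system yields a = 5, b = -5.
So f(s) = 5s - 5.
Then f(4) = 15.

15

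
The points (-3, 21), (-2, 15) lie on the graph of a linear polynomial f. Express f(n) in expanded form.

Using the Lagrange interpolation formula with nodes -3, -2:
  L_0(n) = (n + 2) / -1
  L_1(n) = (n + 3) / 1
Then f(n) = 21·L_0(n) + 15·L_1(n).
Expanding and collecting terms gives f(n) = -6n + 3.
Check: f(-3) = 21. ✓

f(n) = -6n + 3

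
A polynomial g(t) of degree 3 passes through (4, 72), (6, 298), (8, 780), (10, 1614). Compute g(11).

Write g(t) = at^3 + bt^2 + ct + d. Substituting each data point gives a linear system:
  64a + 16b + 4c + d = 72
  216a + 36b + 6c + d = 298
  512a + 64b + 8c + d = 780
  1000a + 100b + 10c + d = 1614
Solving the system yields a = 2, b = -4, c = 1, d = 4.
So g(t) = 2t^3 - 4t^2 + t + 4.
Then g(11) = 2193.

2193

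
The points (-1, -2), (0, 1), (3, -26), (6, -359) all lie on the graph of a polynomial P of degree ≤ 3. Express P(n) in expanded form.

P(n) = -2n^3 + n^2 + 6n + 1

Using the Lagrange interpolation formula with nodes -1, 0, 3, 6:
  L_0(n) = n(n - 3)(n - 6) / -28
  L_1(n) = (n + 1)(n - 3)(n - 6) / 18
  L_2(n) = (n + 1)n(n - 6) / -36
  L_3(n) = (n + 1)n(n - 3) / 126
Then P(n) = -2·L_0(n) + 1·L_1(n) - 26·L_2(n) - 359·L_3(n).
Expanding and collecting terms gives P(n) = -2n^3 + n^2 + 6n + 1.
Check: P(6) = -359. ✓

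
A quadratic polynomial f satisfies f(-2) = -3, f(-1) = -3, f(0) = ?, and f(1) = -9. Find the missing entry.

On equispaced nodes a degree-2 polynomial has vanishing third forward difference, so
  - f(-2) + 3·f(-1) - 3·f(0) + f(1) = 0.
Substituting the known values and solving for f(0):
  -3·f(0) = 15
  f(0) = -5.

-5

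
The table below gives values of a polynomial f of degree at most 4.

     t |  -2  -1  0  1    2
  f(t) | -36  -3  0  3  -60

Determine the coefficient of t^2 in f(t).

Write f(t) = at^4 + bt^3 + ct^2 + dt + e. Substituting each data point gives a linear system:
  16a - 8b + 4c - 2d + e = -36
  a - b + c - d + e = -3
  e = 0
  a + b + c + d + e = 3
  16a + 8b + 4c + 2d + e = -60
Solving the system yields a = -4, b = -3, c = 4, d = 6, e = 0.
So f(t) = -4t⁴ - 3t³ + 4t² + 6t.
The coefficient of t^2 is 4.

4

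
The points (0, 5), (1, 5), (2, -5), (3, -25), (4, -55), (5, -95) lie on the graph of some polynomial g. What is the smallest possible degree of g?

Forward differences of the values at n = 0, 1, 2, 3, 4, 5:
  g  : 5  5  -5  -25  -55  -95
  Δ  : 0  -10  -20  -30  -40
  Δ^2: -10  -10  -10  -10
  Δ^3: 0  0  0
  Δ^4: 0  0
  Δ^5: 0
The second differences are constant (-10) and nonzero, while all higher differences vanish, so the minimal degree is 2.

2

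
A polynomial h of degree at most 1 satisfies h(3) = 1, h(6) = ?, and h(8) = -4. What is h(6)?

The 2 known points determine the degree-1 polynomial uniquely.
Write h(n) = an + b. Substituting each data point gives a linear system:
  3a + b = 1
  8a + b = -4
Solving the system yields a = -1, b = 4.
So h(n) = -n + 4.
Then h(6) = -2.

-2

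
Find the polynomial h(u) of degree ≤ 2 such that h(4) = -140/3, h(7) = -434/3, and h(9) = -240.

Write h(u) = au^2 + bu + c. Substituting each data point gives a linear system:
  16a + 4b + c = -140/3
  49a + 7b + c = -434/3
  81a + 9b + c = -240
Solving the system yields a = -3, b = 1/3, c = 0.
So h(u) = -3u^2 + (1/3)u.
Check: h(9) = -240. ✓

h(u) = -3u^2 + (1/3)u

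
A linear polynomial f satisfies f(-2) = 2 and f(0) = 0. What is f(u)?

Write f(u) = au + b. Substituting each data point gives a linear system:
  -2a + b = 2
  b = 0
Solving the system yields a = -1, b = 0.
So f(u) = -u.
Check: f(-2) = 2. ✓

f(u) = -u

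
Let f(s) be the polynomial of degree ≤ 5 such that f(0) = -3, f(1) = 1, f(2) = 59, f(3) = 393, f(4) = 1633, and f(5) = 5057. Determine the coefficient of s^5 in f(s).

2

Write f(s) = as^5 + bs^4 + cs^3 + ds^2 + es + k. Substituting each data point gives a linear system:
  k = -3
  a + b + c + d + e + k = 1
  32a + 16b + 8c + 4d + 2e + k = 59
  243a + 81b + 27c + 9d + 3e + k = 393
  1024a + 256b + 64c + 16d + 4e + k = 1633
  3125a + 625b + 125c + 25d + 5e + k = 5057
Solving the system yields a = 2, b = -3, c = 5, d = 3, e = -3, k = -3.
So f(s) = 2s^5 - 3s^4 + 5s^3 + 3s^2 - 3s - 3.
The leading coefficient is 2.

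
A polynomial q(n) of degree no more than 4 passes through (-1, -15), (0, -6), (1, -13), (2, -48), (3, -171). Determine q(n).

Write q(n) = an^4 + bn^3 + cn^2 + dn + e. Substituting each data point gives a linear system:
  a - b + c - d + e = -15
  e = -6
  a + b + c + d + e = -13
  16a + 8b + 4c + 2d + e = -48
  81a + 27b + 9c + 3d + e = -171
Solving the system yields a = -2, b = 2, c = -6, d = -1, e = -6.
So q(n) = -2n⁴ + 2n³ - 6n² - n - 6.
Check: q(2) = -48. ✓

q(n) = -2n^4 + 2n^3 - 6n^2 - n - 6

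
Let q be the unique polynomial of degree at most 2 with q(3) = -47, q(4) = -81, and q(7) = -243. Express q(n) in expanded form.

Write q(n) = an^2 + bn + c. Substituting each data point gives a linear system:
  9a + 3b + c = -47
  16a + 4b + c = -81
  49a + 7b + c = -243
Solving the system yields a = -5, b = 1, c = -5.
So q(n) = -5n^2 + n - 5.
Check: q(3) = -47. ✓

q(n) = -5n^2 + n - 5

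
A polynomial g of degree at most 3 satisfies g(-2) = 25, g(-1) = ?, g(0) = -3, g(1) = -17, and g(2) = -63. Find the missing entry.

3

On equispaced nodes a degree-3 polynomial has vanishing fourth forward difference, so
  g(-2) - 4·g(-1) + 6·g(0) - 4·g(1) + g(2) = 0.
Substituting the known values and solving for g(-1):
  -4·g(-1) = -12
  g(-1) = 3.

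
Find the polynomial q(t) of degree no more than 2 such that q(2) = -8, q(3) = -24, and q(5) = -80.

Write q(t) = at^2 + bt + c. Substituting each data point gives a linear system:
  4a + 2b + c = -8
  9a + 3b + c = -24
  25a + 5b + c = -80
Solving the system yields a = -4, b = 4, c = 0.
So q(t) = -4t² + 4t.
Check: q(2) = -8. ✓

q(t) = -4t^2 + 4t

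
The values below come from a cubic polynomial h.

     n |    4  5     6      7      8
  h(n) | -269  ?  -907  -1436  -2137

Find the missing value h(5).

-526

The 4 known points determine the degree-3 polynomial uniquely.
Write h(n) = an^3 + bn^2 + cn + d. Substituting each data point gives a linear system:
  64a + 16b + 4c + d = -269
  216a + 36b + 6c + d = -907
  343a + 49b + 7c + d = -1436
  512a + 64b + 8c + d = -2137
Solving the system yields a = -4, b = -2, c = 5, d = -1.
So h(n) = -4n^3 - 2n^2 + 5n - 1.
Then h(5) = -526.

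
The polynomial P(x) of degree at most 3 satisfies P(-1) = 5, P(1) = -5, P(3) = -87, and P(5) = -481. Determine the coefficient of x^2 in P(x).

6

Write P(x) = ax^3 + bx^2 + cx + d. Substituting each data point gives a linear system:
  -a + b - c + d = 5
  a + b + c + d = -5
  27a + 9b + 3c + d = -87
  125a + 25b + 5c + d = -481
Solving the system yields a = -5, b = 6, c = 0, d = -6.
So P(x) = -5x³ + 6x² - 6.
The coefficient of x^2 is 6.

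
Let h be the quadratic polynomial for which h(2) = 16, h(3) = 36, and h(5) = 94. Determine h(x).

h(x) = 3x^2 + 5x - 6

Write h(x) = ax^2 + bx + c. Substituting each data point gives a linear system:
  4a + 2b + c = 16
  9a + 3b + c = 36
  25a + 5b + c = 94
Solving the system yields a = 3, b = 5, c = -6.
So h(x) = 3x² + 5x - 6.
Check: h(5) = 94. ✓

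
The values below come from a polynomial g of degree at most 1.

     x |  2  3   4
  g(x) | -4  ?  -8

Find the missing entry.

The 2 known points determine the degree-1 polynomial uniquely.
Write g(x) = ax + b. Substituting each data point gives a linear system:
  2a + b = -4
  4a + b = -8
Solving the system yields a = -2, b = 0.
So g(x) = -2x.
Then g(3) = -6.

-6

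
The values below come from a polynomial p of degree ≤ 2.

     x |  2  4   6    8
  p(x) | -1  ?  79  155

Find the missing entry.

27

On equispaced nodes a degree-2 polynomial has vanishing third forward difference, so
  - p(2) + 3·p(4) - 3·p(6) + p(8) = 0.
Substituting the known values and solving for p(4):
  3·p(4) = 81
  p(4) = 27.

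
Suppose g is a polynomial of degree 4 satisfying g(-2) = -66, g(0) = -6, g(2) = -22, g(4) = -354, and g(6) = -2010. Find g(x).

g(x) = -2x^4 + 3x^3 - (3/2)x^2 - x - 6

Write g(x) = ax^4 + bx^3 + cx^2 + dx + e. Substituting each data point gives a linear system:
  16a - 8b + 4c - 2d + e = -66
  e = -6
  16a + 8b + 4c + 2d + e = -22
  256a + 64b + 16c + 4d + e = -354
  1296a + 216b + 36c + 6d + e = -2010
Solving the system yields a = -2, b = 3, c = -3/2, d = -1, e = -6.
So g(x) = -2x⁴ + 3x³ - (3/2)x² - x - 6.
Check: g(0) = -6. ✓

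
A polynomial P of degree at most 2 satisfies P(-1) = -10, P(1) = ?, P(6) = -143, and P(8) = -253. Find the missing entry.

The 3 known points determine the degree-2 polynomial uniquely.
Write P(x) = ax^2 + bx + c. Substituting each data point gives a linear system:
  a - b + c = -10
  36a + 6b + c = -143
  64a + 8b + c = -253
Solving the system yields a = -4, b = 1, c = -5.
So P(x) = -4x^2 + x - 5.
Then P(1) = -8.

-8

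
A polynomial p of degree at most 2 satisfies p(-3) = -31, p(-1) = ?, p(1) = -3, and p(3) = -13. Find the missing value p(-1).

-9

On equispaced nodes a degree-2 polynomial has vanishing third forward difference, so
  - p(-3) + 3·p(-1) - 3·p(1) + p(3) = 0.
Substituting the known values and solving for p(-1):
  3·p(-1) = -27
  p(-1) = -9.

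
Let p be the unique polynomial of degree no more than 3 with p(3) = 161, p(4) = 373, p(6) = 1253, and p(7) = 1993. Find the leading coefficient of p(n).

Write p(n) = an^3 + bn^2 + cn + d. Substituting each data point gives a linear system:
  27a + 9b + 3c + d = 161
  64a + 16b + 4c + d = 373
  216a + 36b + 6c + d = 1253
  343a + 49b + 7c + d = 1993
Solving the system yields a = 6, b = -2, c = 4, d = 5.
So p(n) = 6n^3 - 2n^2 + 4n + 5.
The leading coefficient is 6.

6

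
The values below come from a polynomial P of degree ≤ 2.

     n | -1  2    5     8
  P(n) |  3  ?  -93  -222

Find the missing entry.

The 3 known points determine the degree-2 polynomial uniquely.
Write P(n) = an^2 + bn + c. Substituting each data point gives a linear system:
  a - b + c = 3
  25a + 5b + c = -93
  64a + 8b + c = -222
Solving the system yields a = -3, b = -4, c = 2.
So P(n) = -3n^2 - 4n + 2.
Then P(2) = -18.

-18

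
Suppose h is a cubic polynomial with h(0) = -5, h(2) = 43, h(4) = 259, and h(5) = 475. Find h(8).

1771

Using the Lagrange interpolation formula with nodes 0, 2, 4, 5:
  L_0(x) = (x - 2)(x - 4)(x - 5) / -40
  L_1(x) = x(x - 4)(x - 5) / 12
  L_2(x) = x(x - 2)(x - 5) / -8
  L_3(x) = x(x - 2)(x - 4) / 15
Then h(x) = -5·L_0(x) + 43·L_1(x) + 259·L_2(x) + 475·L_3(x).
Expanding and collecting terms gives h(x) = 3x^3 + 3x^2 + 6x - 5.
Evaluating at x = 8: h(8) = 1771.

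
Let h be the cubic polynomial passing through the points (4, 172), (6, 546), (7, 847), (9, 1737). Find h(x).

Write h(x) = ax^3 + bx^2 + cx + d. Substituting each data point gives a linear system:
  64a + 16b + 4c + d = 172
  216a + 36b + 6c + d = 546
  343a + 49b + 7c + d = 847
  729a + 81b + 9c + d = 1737
Solving the system yields a = 2, b = 4, c = -5, d = 0.
So h(x) = 2x^3 + 4x^2 - 5x.
Check: h(9) = 1737. ✓

h(x) = 2x^3 + 4x^2 - 5x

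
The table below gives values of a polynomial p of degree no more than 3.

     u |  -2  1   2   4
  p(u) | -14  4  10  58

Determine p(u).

p(u) = u^3 - u^2 + 2u + 2

Write p(u) = au^3 + bu^2 + cu + d. Substituting each data point gives a linear system:
  -8a + 4b - 2c + d = -14
  a + b + c + d = 4
  8a + 4b + 2c + d = 10
  64a + 16b + 4c + d = 58
Solving the system yields a = 1, b = -1, c = 2, d = 2.
So p(u) = u³ - u² + 2u + 2.
Check: p(1) = 4. ✓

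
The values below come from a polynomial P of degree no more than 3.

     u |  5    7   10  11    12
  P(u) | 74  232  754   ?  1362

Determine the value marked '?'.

1028

The 4 known points determine the degree-3 polynomial uniquely.
Write P(u) = au^3 + bu^2 + cu + d. Substituting each data point gives a linear system:
  125a + 25b + 5c + d = 74
  343a + 49b + 7c + d = 232
  1000a + 100b + 10c + d = 754
  1728a + 144b + 12c + d = 1362
Solving the system yields a = 1, b = -3, c = 6, d = -6.
So P(u) = u^3 - 3u^2 + 6u - 6.
Then P(11) = 1028.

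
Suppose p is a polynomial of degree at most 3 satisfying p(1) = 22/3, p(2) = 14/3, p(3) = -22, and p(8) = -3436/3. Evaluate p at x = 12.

-4312

Write p(x) = ax^3 + bx^2 + cx + d. Substituting each data point gives a linear system:
  a + b + c + d = 22/3
  8a + 4b + 2c + d = 14/3
  27a + 9b + 3c + d = -22
  512a + 64b + 8c + d = -3436/3
Solving the system yields a = -3, b = 6, c = 1/3, d = 4.
So p(x) = -3x^3 + 6x^2 + (1/3)x + 4.
Then p(12) = -4312.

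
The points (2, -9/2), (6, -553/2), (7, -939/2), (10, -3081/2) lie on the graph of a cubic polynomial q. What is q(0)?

-1/2

Write q(x) = ax^3 + bx^2 + cx + d. Substituting each data point gives a linear system:
  8a + 4b + 2c + d = -9/2
  216a + 36b + 6c + d = -553/2
  343a + 49b + 7c + d = -939/2
  1000a + 100b + 10c + d = -3081/2
Solving the system yields a = -2, b = 5, c = -4, d = -1/2.
So q(x) = -2x^3 + 5x^2 - 4x - 1/2.
Then q(0) = -1/2.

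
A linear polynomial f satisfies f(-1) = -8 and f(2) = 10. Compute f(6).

34

Write f(u) = au + b. Substituting each data point gives a linear system:
  -a + b = -8
  2a + b = 10
Solving the system yields a = 6, b = -2.
So f(u) = 6u - 2.
Then f(6) = 34.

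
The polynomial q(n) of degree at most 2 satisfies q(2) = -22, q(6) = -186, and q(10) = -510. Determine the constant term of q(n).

0

Write q(n) = an^2 + bn + c. Substituting each data point gives a linear system:
  4a + 2b + c = -22
  36a + 6b + c = -186
  100a + 10b + c = -510
Solving the system yields a = -5, b = -1, c = 0.
So q(n) = -5n² - n.
The constant term is 0.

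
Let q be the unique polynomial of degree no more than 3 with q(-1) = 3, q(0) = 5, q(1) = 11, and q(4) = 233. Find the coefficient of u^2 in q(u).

Write q(u) = au^3 + bu^2 + cu + d. Substituting each data point gives a linear system:
  -a + b - c + d = 3
  d = 5
  a + b + c + d = 11
  64a + 16b + 4c + d = 233
Solving the system yields a = 3, b = 2, c = 1, d = 5.
So q(u) = 3u^3 + 2u^2 + u + 5.
The coefficient of u^2 is 2.

2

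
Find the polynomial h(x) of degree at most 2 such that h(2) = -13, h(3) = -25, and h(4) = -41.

h(x) = -2x^2 - 2x - 1

Using the Lagrange interpolation formula with nodes 2, 3, 4:
  L_0(x) = (x - 3)(x - 4) / 2
  L_1(x) = (x - 2)(x - 4) / -1
  L_2(x) = (x - 2)(x - 3) / 2
Then h(x) = -13·L_0(x) - 25·L_1(x) - 41·L_2(x).
Expanding and collecting terms gives h(x) = -2x² - 2x - 1.
Check: h(3) = -25. ✓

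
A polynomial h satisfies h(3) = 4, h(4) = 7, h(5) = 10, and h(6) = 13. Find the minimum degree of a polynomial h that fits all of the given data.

Forward differences of the values at x = 3, 4, 5, 6:
  h  : 4  7  10  13
  Δ  : 3  3  3
  Δ^2: 0  0
  Δ^3: 0
The first differences are constant (3) and nonzero, while all higher differences vanish, so the minimal degree is 1.

1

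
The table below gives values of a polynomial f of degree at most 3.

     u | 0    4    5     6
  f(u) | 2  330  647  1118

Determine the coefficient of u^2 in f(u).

2

Write f(u) = au^3 + bu^2 + cu + d. Substituting each data point gives a linear system:
  d = 2
  64a + 16b + 4c + d = 330
  125a + 25b + 5c + d = 647
  216a + 36b + 6c + d = 1118
Solving the system yields a = 5, b = 2, c = -6, d = 2.
So f(u) = 5u³ + 2u² - 6u + 2.
The coefficient of u^2 is 2.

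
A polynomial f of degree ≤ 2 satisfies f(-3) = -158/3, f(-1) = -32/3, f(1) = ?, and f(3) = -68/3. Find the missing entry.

-2/3

On equispaced nodes a degree-2 polynomial has vanishing third forward difference, so
  - f(-3) + 3·f(-1) - 3·f(1) + f(3) = 0.
Substituting the known values and solving for f(1):
  -3·f(1) = 2
  f(1) = -2/3.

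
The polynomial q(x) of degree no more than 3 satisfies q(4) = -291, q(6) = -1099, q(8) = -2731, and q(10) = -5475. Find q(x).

Write q(x) = ax^3 + bx^2 + cx + d. Substituting each data point gives a linear system:
  64a + 16b + 4c + d = -291
  216a + 36b + 6c + d = -1099
  512a + 64b + 8c + d = -2731
  1000a + 100b + 10c + d = -5475
Solving the system yields a = -6, b = 5, c = 2, d = 5.
So q(x) = -6x^3 + 5x^2 + 2x + 5.
Check: q(10) = -5475. ✓

q(x) = -6x^3 + 5x^2 + 2x + 5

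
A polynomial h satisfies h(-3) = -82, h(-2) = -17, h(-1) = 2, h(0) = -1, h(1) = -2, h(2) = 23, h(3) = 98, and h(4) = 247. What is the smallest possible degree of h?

3

Forward differences of the values at t = -3, -2, -1, 0, 1, 2, 3, 4:
  h  : -82  -17  2  -1  -2  23  98  247
  Δ  : 65  19  -3  -1  25  75  149
  Δ^2: -46  -22  2  26  50  74
  Δ^3: 24  24  24  24  24
  Δ^4: 0  0  0  0
  Δ^5: 0  0  0
  Δ^6: 0  0
  Δ^7: 0
The third differences are constant (24) and nonzero, while all higher differences vanish, so the minimal degree is 3.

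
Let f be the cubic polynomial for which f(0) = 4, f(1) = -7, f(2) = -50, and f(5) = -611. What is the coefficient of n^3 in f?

-4

Write f(n) = an^3 + bn^2 + cn + d. Substituting each data point gives a linear system:
  d = 4
  a + b + c + d = -7
  8a + 4b + 2c + d = -50
  125a + 25b + 5c + d = -611
Solving the system yields a = -4, b = -4, c = -3, d = 4.
So f(n) = -4n³ - 4n² - 3n + 4.
The leading coefficient is -4.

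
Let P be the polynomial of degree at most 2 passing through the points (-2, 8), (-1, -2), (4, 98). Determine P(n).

Write P(n) = an^2 + bn + c. Substituting each data point gives a linear system:
  4a - 2b + c = 8
  a - b + c = -2
  16a + 4b + c = 98
Solving the system yields a = 5, b = 5, c = -2.
So P(n) = 5n² + 5n - 2.
Check: P(-1) = -2. ✓

P(n) = 5n^2 + 5n - 2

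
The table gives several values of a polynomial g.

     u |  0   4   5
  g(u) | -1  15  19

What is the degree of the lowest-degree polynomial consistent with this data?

Divided differences on the nodes 0, 4, 5:
  order 0: -1  15  19
  order 1: 4  4
  order 2: 0
The order-1 divided differences are all 4 (nonzero) and every higher order vanishes, so the data lies on a polynomial of degree exactly 1.

1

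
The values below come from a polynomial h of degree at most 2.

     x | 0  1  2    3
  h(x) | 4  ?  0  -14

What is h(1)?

6

The 3 known points determine the degree-2 polynomial uniquely.
Write h(x) = ax^2 + bx + c. Substituting each data point gives a linear system:
  c = 4
  4a + 2b + c = 0
  9a + 3b + c = -14
Solving the system yields a = -4, b = 6, c = 4.
So h(x) = -4x² + 6x + 4.
Then h(1) = 6.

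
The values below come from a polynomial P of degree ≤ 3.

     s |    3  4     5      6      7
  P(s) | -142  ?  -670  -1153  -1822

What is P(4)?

-343

The 4 known points determine the degree-3 polynomial uniquely.
Write P(s) = as^3 + bs^2 + cs + d. Substituting each data point gives a linear system:
  27a + 9b + 3c + d = -142
  125a + 25b + 5c + d = -670
  216a + 36b + 6c + d = -1153
  343a + 49b + 7c + d = -1822
Solving the system yields a = -5, b = -3, c = 5, d = 5.
So P(s) = -5s^3 - 3s^2 + 5s + 5.
Then P(4) = -343.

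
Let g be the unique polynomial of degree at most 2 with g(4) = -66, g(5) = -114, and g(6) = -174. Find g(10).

-534

Write g(t) = at^2 + bt + c. Substituting each data point gives a linear system:
  16a + 4b + c = -66
  25a + 5b + c = -114
  36a + 6b + c = -174
Solving the system yields a = -6, b = 6, c = 6.
So g(t) = -6t² + 6t + 6.
Then g(10) = -534.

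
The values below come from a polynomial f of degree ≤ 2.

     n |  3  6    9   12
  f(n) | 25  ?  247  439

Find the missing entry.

The 3 known points determine the degree-2 polynomial uniquely.
Write f(n) = an^2 + bn + c. Substituting each data point gives a linear system:
  9a + 3b + c = 25
  81a + 9b + c = 247
  144a + 12b + c = 439
Solving the system yields a = 3, b = 1, c = -5.
So f(n) = 3n² + n - 5.
Then f(6) = 109.

109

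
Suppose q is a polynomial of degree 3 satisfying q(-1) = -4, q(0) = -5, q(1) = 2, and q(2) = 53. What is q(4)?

Forward differences of the values at x = -1, 0, 1, 2:
  q  : -4  -5  2  53
  Δ  : -1  7  51
  Δ^2: 8  44
  Δ^3: 36
The third differences are constant, confirming degree 3.
Interpolating (Newton forward form) and evaluating at x = 4 gives q(4) = 431.

431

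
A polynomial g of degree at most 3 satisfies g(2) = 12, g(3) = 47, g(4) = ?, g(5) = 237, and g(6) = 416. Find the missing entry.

118

On equispaced nodes a degree-3 polynomial has vanishing fourth forward difference, so
  g(2) - 4·g(3) + 6·g(4) - 4·g(5) + g(6) = 0.
Substituting the known values and solving for g(4):
  6·g(4) = 708
  g(4) = 118.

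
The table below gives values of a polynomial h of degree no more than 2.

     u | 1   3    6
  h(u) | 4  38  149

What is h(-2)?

13

Using the Lagrange interpolation formula with nodes 1, 3, 6:
  L_0(u) = (u - 3)(u - 6) / 10
  L_1(u) = (u - 1)(u - 6) / -6
  L_2(u) = (u - 1)(u - 3) / 15
Then h(u) = 4·L_0(u) + 38·L_1(u) + 149·L_2(u).
Expanding and collecting terms gives h(u) = 4u^2 + u - 1.
Evaluating at u = -2: h(-2) = 13.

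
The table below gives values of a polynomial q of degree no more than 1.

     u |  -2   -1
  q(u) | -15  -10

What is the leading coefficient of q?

5

Write q(u) = au + b. Substituting each data point gives a linear system:
  -2a + b = -15
  -a + b = -10
Solving the system yields a = 5, b = -5.
So q(u) = 5u - 5.
The leading coefficient is 5.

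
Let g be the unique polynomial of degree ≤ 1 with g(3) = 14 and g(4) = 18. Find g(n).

g(n) = 4n + 2

Write g(n) = an + b. Substituting each data point gives a linear system:
  3a + b = 14
  4a + b = 18
Solving the system yields a = 4, b = 2.
So g(n) = 4n + 2.
Check: g(4) = 18. ✓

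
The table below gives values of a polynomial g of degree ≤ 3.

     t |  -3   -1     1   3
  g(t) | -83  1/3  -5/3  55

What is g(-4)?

-605/3

Write g(t) = at^3 + bt^2 + ct + d. Substituting each data point gives a linear system:
  -27a + 9b - 3c + d = -83
  -a + b - c + d = 1/3
  a + b + c + d = -5/3
  27a + 9b + 3c + d = 55
Solving the system yields a = 3, b = -5/3, c = -4, d = 1.
So g(t) = 3t³ - (5/3)t² - 4t + 1.
Then g(-4) = -605/3.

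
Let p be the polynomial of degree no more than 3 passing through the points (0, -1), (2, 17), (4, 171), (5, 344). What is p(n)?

p(n) = 3n^3 - n^2 - n - 1

Write p(n) = an^3 + bn^2 + cn + d. Substituting each data point gives a linear system:
  d = -1
  8a + 4b + 2c + d = 17
  64a + 16b + 4c + d = 171
  125a + 25b + 5c + d = 344
Solving the system yields a = 3, b = -1, c = -1, d = -1.
So p(n) = 3n³ - n² - n - 1.
Check: p(2) = 17. ✓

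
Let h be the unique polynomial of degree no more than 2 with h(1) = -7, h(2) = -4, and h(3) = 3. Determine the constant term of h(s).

Write h(s) = as^2 + bs + c. Substituting each data point gives a linear system:
  a + b + c = -7
  4a + 2b + c = -4
  9a + 3b + c = 3
Solving the system yields a = 2, b = -3, c = -6.
So h(s) = 2s^2 - 3s - 6.
The constant term is -6.

-6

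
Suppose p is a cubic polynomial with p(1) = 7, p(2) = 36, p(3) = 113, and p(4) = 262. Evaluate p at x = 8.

Using the Lagrange interpolation formula with nodes 1, 2, 3, 4:
  L_0(x) = (x - 2)(x - 3)(x - 4) / -6
  L_1(x) = (x - 1)(x - 3)(x - 4) / 2
  L_2(x) = (x - 1)(x - 2)(x - 4) / -2
  L_3(x) = (x - 1)(x - 2)(x - 3) / 6
Then p(x) = 7·L_0(x) + 36·L_1(x) + 113·L_2(x) + 262·L_3(x).
Expanding and collecting terms gives p(x) = 4x^3 + x + 2.
Evaluating at x = 8: p(8) = 2058.

2058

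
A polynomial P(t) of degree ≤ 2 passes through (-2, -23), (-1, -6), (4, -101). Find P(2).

Using the Lagrange interpolation formula with nodes -2, -1, 4:
  L_0(t) = (t + 1)(t - 4) / 6
  L_1(t) = (t + 2)(t - 4) / -5
  L_2(t) = (t + 2)(t + 1) / 30
Then P(t) = -23·L_0(t) - 6·L_1(t) - 101·L_2(t).
Expanding and collecting terms gives P(t) = -6t^2 - t - 1.
Evaluating at t = 2: P(2) = -27.

-27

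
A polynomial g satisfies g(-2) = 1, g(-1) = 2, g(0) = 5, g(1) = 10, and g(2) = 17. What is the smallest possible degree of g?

Forward differences of the values at u = -2, -1, 0, 1, 2:
  g  : 1  2  5  10  17
  Δ  : 1  3  5  7
  Δ^2: 2  2  2
  Δ^3: 0  0
  Δ^4: 0
The second differences are constant (2) and nonzero, while all higher differences vanish, so the minimal degree is 2.

2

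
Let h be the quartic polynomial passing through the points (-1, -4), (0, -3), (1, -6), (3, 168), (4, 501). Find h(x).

Write h(x) = ax^4 + bx^3 + cx^2 + dx + e. Substituting each data point gives a linear system:
  a - b + c - d + e = -4
  e = -3
  a + b + c + d + e = -6
  81a + 27b + 9c + 3d + e = 168
  256a + 64b + 16c + 4d + e = 501
Solving the system yields a = 1, b = 5, c = -3, d = -6, e = -3.
So h(x) = x^4 + 5x^3 - 3x^2 - 6x - 3.
Check: h(1) = -6. ✓

h(x) = x^4 + 5x^3 - 3x^2 - 6x - 3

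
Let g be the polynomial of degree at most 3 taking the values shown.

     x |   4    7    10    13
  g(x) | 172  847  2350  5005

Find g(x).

g(x) = 2x^3 + 4x^2 - 5x

Using the Lagrange interpolation formula with nodes 4, 7, 10, 13:
  L_0(x) = (x - 7)(x - 10)(x - 13) / -162
  L_1(x) = (x - 4)(x - 10)(x - 13) / 54
  L_2(x) = (x - 4)(x - 7)(x - 13) / -54
  L_3(x) = (x - 4)(x - 7)(x - 10) / 162
Then g(x) = 172·L_0(x) + 847·L_1(x) + 2350·L_2(x) + 5005·L_3(x).
Expanding and collecting terms gives g(x) = 2x^3 + 4x^2 - 5x.
Check: g(10) = 2350. ✓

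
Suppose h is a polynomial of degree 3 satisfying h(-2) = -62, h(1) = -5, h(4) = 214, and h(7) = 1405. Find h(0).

-2

Write h(t) = at^3 + bt^2 + ct + d. Substituting each data point gives a linear system:
  -8a + 4b - 2c + d = -62
  a + b + c + d = -5
  64a + 16b + 4c + d = 214
  343a + 49b + 7c + d = 1405
Solving the system yields a = 5, b = -6, c = -2, d = -2.
So h(t) = 5t^3 - 6t^2 - 2t - 2.
Then h(0) = -2.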